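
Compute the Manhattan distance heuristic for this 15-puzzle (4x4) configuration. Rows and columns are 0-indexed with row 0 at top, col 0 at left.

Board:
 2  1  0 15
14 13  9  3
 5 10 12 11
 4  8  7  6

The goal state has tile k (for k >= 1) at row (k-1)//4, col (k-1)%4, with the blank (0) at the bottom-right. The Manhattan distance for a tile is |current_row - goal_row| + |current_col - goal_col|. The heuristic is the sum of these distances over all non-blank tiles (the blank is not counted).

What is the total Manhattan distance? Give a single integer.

Answer: 36

Derivation:
Tile 2: at (0,0), goal (0,1), distance |0-0|+|0-1| = 1
Tile 1: at (0,1), goal (0,0), distance |0-0|+|1-0| = 1
Tile 15: at (0,3), goal (3,2), distance |0-3|+|3-2| = 4
Tile 14: at (1,0), goal (3,1), distance |1-3|+|0-1| = 3
Tile 13: at (1,1), goal (3,0), distance |1-3|+|1-0| = 3
Tile 9: at (1,2), goal (2,0), distance |1-2|+|2-0| = 3
Tile 3: at (1,3), goal (0,2), distance |1-0|+|3-2| = 2
Tile 5: at (2,0), goal (1,0), distance |2-1|+|0-0| = 1
Tile 10: at (2,1), goal (2,1), distance |2-2|+|1-1| = 0
Tile 12: at (2,2), goal (2,3), distance |2-2|+|2-3| = 1
Tile 11: at (2,3), goal (2,2), distance |2-2|+|3-2| = 1
Tile 4: at (3,0), goal (0,3), distance |3-0|+|0-3| = 6
Tile 8: at (3,1), goal (1,3), distance |3-1|+|1-3| = 4
Tile 7: at (3,2), goal (1,2), distance |3-1|+|2-2| = 2
Tile 6: at (3,3), goal (1,1), distance |3-1|+|3-1| = 4
Sum: 1 + 1 + 4 + 3 + 3 + 3 + 2 + 1 + 0 + 1 + 1 + 6 + 4 + 2 + 4 = 36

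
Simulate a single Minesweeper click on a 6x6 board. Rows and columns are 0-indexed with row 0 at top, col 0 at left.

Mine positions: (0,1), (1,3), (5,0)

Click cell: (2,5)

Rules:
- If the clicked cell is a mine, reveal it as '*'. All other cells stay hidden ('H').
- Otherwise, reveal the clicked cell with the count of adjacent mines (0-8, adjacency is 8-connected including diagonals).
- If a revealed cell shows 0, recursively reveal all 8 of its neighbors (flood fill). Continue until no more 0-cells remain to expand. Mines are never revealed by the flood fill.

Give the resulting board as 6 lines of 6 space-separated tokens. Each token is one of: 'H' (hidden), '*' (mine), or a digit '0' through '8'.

H H H H 1 0
1 1 2 H 1 0
0 0 1 1 1 0
0 0 0 0 0 0
1 1 0 0 0 0
H 1 0 0 0 0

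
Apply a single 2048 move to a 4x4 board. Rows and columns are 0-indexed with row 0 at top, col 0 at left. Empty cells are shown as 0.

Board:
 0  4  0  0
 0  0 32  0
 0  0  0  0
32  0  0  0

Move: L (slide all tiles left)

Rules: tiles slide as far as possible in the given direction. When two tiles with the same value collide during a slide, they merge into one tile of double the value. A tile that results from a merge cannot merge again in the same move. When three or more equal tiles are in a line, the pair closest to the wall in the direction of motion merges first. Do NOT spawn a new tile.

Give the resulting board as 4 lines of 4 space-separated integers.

Answer:  4  0  0  0
32  0  0  0
 0  0  0  0
32  0  0  0

Derivation:
Slide left:
row 0: [0, 4, 0, 0] -> [4, 0, 0, 0]
row 1: [0, 0, 32, 0] -> [32, 0, 0, 0]
row 2: [0, 0, 0, 0] -> [0, 0, 0, 0]
row 3: [32, 0, 0, 0] -> [32, 0, 0, 0]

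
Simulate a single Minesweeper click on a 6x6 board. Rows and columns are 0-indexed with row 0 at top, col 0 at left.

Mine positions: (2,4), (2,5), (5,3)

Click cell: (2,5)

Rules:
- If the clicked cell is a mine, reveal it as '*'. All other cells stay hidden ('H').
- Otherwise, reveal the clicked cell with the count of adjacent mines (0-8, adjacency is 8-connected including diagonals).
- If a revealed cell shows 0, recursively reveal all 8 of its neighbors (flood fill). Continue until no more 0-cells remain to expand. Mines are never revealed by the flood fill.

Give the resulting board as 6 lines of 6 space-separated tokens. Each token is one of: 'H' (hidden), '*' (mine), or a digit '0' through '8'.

H H H H H H
H H H H H H
H H H H H *
H H H H H H
H H H H H H
H H H H H H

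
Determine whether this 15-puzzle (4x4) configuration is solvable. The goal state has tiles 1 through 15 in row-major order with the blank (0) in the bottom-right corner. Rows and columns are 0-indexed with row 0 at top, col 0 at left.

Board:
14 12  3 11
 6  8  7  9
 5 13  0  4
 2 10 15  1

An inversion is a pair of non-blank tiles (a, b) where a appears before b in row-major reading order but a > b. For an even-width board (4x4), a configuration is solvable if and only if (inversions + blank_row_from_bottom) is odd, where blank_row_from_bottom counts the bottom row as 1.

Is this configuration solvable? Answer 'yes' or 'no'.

Inversions: 64
Blank is in row 2 (0-indexed from top), which is row 2 counting from the bottom (bottom = 1).
64 + 2 = 66, which is even, so the puzzle is not solvable.

Answer: no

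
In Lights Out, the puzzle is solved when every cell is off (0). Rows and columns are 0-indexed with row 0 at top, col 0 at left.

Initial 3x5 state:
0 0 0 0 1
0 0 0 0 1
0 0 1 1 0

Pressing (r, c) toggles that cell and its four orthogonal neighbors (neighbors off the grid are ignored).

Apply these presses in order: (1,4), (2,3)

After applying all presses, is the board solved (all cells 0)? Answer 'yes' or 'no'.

After press 1 at (1,4):
0 0 0 0 0
0 0 0 1 0
0 0 1 1 1

After press 2 at (2,3):
0 0 0 0 0
0 0 0 0 0
0 0 0 0 0

Lights still on: 0

Answer: yes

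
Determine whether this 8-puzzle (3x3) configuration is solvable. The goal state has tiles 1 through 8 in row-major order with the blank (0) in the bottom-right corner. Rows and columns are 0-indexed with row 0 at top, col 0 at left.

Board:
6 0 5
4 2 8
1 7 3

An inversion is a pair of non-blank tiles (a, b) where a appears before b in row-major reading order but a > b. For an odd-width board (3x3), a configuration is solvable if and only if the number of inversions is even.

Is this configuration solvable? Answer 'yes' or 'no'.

Answer: no

Derivation:
Inversions (pairs i<j in row-major order where tile[i] > tile[j] > 0): 17
17 is odd, so the puzzle is not solvable.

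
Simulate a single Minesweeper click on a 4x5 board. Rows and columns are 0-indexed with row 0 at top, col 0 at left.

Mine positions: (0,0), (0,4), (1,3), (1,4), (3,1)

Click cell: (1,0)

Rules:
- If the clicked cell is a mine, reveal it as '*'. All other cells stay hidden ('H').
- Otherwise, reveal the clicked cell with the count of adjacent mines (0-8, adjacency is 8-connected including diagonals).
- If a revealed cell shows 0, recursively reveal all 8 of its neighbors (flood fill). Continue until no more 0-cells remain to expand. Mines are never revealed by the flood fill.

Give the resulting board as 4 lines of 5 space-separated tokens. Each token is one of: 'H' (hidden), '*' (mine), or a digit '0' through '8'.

H H H H H
1 H H H H
H H H H H
H H H H H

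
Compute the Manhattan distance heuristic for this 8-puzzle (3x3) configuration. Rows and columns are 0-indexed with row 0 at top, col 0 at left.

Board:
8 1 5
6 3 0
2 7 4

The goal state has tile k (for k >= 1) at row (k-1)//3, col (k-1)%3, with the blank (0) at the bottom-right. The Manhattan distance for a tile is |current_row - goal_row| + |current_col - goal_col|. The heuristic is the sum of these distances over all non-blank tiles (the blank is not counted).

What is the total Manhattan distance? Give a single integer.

Tile 8: (0,0)->(2,1) = 3
Tile 1: (0,1)->(0,0) = 1
Tile 5: (0,2)->(1,1) = 2
Tile 6: (1,0)->(1,2) = 2
Tile 3: (1,1)->(0,2) = 2
Tile 2: (2,0)->(0,1) = 3
Tile 7: (2,1)->(2,0) = 1
Tile 4: (2,2)->(1,0) = 3
Sum: 3 + 1 + 2 + 2 + 2 + 3 + 1 + 3 = 17

Answer: 17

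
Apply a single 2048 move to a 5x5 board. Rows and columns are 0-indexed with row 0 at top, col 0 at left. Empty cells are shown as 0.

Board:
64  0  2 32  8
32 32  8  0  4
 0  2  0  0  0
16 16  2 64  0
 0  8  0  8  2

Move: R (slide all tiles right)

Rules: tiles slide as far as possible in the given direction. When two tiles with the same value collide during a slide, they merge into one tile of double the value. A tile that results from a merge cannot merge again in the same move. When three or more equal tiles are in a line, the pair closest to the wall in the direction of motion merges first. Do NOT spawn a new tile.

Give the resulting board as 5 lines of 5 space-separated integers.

Answer:  0 64  2 32  8
 0  0 64  8  4
 0  0  0  0  2
 0  0 32  2 64
 0  0  0 16  2

Derivation:
Slide right:
row 0: [64, 0, 2, 32, 8] -> [0, 64, 2, 32, 8]
row 1: [32, 32, 8, 0, 4] -> [0, 0, 64, 8, 4]
row 2: [0, 2, 0, 0, 0] -> [0, 0, 0, 0, 2]
row 3: [16, 16, 2, 64, 0] -> [0, 0, 32, 2, 64]
row 4: [0, 8, 0, 8, 2] -> [0, 0, 0, 16, 2]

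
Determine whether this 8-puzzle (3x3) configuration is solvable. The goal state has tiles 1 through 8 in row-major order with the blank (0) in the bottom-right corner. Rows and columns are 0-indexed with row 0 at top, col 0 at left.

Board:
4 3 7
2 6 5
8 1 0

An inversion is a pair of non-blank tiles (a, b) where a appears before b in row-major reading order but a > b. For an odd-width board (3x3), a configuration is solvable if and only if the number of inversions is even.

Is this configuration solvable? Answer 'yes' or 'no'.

Inversions (pairs i<j in row-major order where tile[i] > tile[j] > 0): 14
14 is even, so the puzzle is solvable.

Answer: yes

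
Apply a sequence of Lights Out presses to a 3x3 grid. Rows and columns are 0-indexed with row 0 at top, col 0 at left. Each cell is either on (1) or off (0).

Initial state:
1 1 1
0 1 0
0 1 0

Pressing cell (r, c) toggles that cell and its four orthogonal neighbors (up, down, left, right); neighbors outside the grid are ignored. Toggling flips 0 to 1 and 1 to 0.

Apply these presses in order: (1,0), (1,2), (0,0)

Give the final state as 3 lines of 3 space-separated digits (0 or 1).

Answer: 1 0 0
0 1 1
1 1 1

Derivation:
After press 1 at (1,0):
0 1 1
1 0 0
1 1 0

After press 2 at (1,2):
0 1 0
1 1 1
1 1 1

After press 3 at (0,0):
1 0 0
0 1 1
1 1 1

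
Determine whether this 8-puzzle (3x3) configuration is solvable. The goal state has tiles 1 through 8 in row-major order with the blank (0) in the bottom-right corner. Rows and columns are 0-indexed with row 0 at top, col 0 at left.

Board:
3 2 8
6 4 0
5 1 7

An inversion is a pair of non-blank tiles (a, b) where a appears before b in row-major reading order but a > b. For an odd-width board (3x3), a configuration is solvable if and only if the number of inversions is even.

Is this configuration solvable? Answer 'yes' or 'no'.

Answer: no

Derivation:
Inversions (pairs i<j in row-major order where tile[i] > tile[j] > 0): 13
13 is odd, so the puzzle is not solvable.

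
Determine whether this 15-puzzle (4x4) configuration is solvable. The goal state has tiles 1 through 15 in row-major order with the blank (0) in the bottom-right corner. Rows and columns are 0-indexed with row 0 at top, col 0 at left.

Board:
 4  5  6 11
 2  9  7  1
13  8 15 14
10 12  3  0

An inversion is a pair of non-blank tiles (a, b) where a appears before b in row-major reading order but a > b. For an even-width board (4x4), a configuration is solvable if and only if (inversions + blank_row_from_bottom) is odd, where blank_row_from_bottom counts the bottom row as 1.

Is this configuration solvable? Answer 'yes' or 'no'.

Answer: no

Derivation:
Inversions: 37
Blank is in row 3 (0-indexed from top), which is row 1 counting from the bottom (bottom = 1).
37 + 1 = 38, which is even, so the puzzle is not solvable.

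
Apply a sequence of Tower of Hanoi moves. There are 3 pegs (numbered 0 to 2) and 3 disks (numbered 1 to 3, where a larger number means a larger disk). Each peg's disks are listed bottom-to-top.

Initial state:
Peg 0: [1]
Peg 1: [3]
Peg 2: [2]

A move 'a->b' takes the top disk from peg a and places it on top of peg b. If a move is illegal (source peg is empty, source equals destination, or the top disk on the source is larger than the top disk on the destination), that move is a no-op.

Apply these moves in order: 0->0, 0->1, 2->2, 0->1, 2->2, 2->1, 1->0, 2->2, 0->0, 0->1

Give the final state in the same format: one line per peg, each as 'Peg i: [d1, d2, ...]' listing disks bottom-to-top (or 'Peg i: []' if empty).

After move 1 (0->0):
Peg 0: [1]
Peg 1: [3]
Peg 2: [2]

After move 2 (0->1):
Peg 0: []
Peg 1: [3, 1]
Peg 2: [2]

After move 3 (2->2):
Peg 0: []
Peg 1: [3, 1]
Peg 2: [2]

After move 4 (0->1):
Peg 0: []
Peg 1: [3, 1]
Peg 2: [2]

After move 5 (2->2):
Peg 0: []
Peg 1: [3, 1]
Peg 2: [2]

After move 6 (2->1):
Peg 0: []
Peg 1: [3, 1]
Peg 2: [2]

After move 7 (1->0):
Peg 0: [1]
Peg 1: [3]
Peg 2: [2]

After move 8 (2->2):
Peg 0: [1]
Peg 1: [3]
Peg 2: [2]

After move 9 (0->0):
Peg 0: [1]
Peg 1: [3]
Peg 2: [2]

After move 10 (0->1):
Peg 0: []
Peg 1: [3, 1]
Peg 2: [2]

Answer: Peg 0: []
Peg 1: [3, 1]
Peg 2: [2]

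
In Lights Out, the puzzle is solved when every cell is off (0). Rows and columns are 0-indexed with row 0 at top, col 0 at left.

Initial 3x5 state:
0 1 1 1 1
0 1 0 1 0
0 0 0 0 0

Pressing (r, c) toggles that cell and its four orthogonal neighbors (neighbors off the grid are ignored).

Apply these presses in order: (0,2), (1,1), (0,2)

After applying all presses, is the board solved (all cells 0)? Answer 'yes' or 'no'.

Answer: no

Derivation:
After press 1 at (0,2):
0 0 0 0 1
0 1 1 1 0
0 0 0 0 0

After press 2 at (1,1):
0 1 0 0 1
1 0 0 1 0
0 1 0 0 0

After press 3 at (0,2):
0 0 1 1 1
1 0 1 1 0
0 1 0 0 0

Lights still on: 7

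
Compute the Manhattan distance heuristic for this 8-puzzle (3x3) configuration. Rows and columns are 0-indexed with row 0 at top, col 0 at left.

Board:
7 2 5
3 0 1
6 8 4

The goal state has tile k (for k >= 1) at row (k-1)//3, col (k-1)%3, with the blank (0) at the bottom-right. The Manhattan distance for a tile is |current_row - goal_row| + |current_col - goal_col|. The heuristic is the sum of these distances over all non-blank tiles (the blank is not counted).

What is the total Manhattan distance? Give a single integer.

Tile 7: (0,0)->(2,0) = 2
Tile 2: (0,1)->(0,1) = 0
Tile 5: (0,2)->(1,1) = 2
Tile 3: (1,0)->(0,2) = 3
Tile 1: (1,2)->(0,0) = 3
Tile 6: (2,0)->(1,2) = 3
Tile 8: (2,1)->(2,1) = 0
Tile 4: (2,2)->(1,0) = 3
Sum: 2 + 0 + 2 + 3 + 3 + 3 + 0 + 3 = 16

Answer: 16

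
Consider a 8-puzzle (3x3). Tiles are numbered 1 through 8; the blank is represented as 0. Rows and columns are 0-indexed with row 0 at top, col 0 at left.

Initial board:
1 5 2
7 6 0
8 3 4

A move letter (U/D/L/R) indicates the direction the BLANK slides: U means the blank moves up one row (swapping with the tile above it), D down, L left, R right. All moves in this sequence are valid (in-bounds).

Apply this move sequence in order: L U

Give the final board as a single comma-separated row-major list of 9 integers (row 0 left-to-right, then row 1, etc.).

After move 1 (L):
1 5 2
7 0 6
8 3 4

After move 2 (U):
1 0 2
7 5 6
8 3 4

Answer: 1, 0, 2, 7, 5, 6, 8, 3, 4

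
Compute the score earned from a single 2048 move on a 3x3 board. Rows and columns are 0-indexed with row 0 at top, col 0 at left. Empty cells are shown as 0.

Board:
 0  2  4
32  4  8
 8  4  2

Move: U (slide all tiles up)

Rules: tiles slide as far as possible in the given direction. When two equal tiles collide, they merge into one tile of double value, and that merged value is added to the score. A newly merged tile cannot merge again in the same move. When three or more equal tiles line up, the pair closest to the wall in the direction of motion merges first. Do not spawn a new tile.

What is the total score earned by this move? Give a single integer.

Answer: 8

Derivation:
Slide up:
col 0: [0, 32, 8] -> [32, 8, 0]  score +0 (running 0)
col 1: [2, 4, 4] -> [2, 8, 0]  score +8 (running 8)
col 2: [4, 8, 2] -> [4, 8, 2]  score +0 (running 8)
Board after move:
32  2  4
 8  8  8
 0  0  2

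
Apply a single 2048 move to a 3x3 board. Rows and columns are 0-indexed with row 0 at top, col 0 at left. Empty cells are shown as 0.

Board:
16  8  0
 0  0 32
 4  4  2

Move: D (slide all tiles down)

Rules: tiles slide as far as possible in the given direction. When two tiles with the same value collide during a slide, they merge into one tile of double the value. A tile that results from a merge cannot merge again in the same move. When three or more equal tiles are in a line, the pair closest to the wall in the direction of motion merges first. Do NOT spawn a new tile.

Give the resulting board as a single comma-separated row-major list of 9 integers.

Answer: 0, 0, 0, 16, 8, 32, 4, 4, 2

Derivation:
Slide down:
col 0: [16, 0, 4] -> [0, 16, 4]
col 1: [8, 0, 4] -> [0, 8, 4]
col 2: [0, 32, 2] -> [0, 32, 2]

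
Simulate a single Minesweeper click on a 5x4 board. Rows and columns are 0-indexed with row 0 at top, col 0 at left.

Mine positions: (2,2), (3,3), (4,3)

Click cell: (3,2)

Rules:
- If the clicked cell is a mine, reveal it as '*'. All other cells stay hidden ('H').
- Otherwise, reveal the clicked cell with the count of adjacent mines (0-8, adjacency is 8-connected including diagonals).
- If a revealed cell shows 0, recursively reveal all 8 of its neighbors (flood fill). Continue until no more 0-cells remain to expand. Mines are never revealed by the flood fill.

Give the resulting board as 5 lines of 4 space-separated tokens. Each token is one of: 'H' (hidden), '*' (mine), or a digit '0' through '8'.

H H H H
H H H H
H H H H
H H 3 H
H H H H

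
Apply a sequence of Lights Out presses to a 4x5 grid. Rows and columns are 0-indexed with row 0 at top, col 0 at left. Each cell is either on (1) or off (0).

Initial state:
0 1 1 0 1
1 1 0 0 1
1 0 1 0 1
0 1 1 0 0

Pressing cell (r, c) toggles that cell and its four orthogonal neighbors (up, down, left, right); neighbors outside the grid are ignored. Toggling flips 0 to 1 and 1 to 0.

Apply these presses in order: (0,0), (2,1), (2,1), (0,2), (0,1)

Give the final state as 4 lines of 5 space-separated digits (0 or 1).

After press 1 at (0,0):
1 0 1 0 1
0 1 0 0 1
1 0 1 0 1
0 1 1 0 0

After press 2 at (2,1):
1 0 1 0 1
0 0 0 0 1
0 1 0 0 1
0 0 1 0 0

After press 3 at (2,1):
1 0 1 0 1
0 1 0 0 1
1 0 1 0 1
0 1 1 0 0

After press 4 at (0,2):
1 1 0 1 1
0 1 1 0 1
1 0 1 0 1
0 1 1 0 0

After press 5 at (0,1):
0 0 1 1 1
0 0 1 0 1
1 0 1 0 1
0 1 1 0 0

Answer: 0 0 1 1 1
0 0 1 0 1
1 0 1 0 1
0 1 1 0 0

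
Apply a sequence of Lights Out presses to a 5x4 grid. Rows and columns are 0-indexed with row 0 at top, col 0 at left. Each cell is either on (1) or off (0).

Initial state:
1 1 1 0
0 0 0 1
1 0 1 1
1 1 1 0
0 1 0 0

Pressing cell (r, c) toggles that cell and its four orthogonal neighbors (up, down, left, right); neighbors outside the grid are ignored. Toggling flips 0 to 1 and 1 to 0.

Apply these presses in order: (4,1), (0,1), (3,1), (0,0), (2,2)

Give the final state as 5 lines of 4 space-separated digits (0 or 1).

After press 1 at (4,1):
1 1 1 0
0 0 0 1
1 0 1 1
1 0 1 0
1 0 1 0

After press 2 at (0,1):
0 0 0 0
0 1 0 1
1 0 1 1
1 0 1 0
1 0 1 0

After press 3 at (3,1):
0 0 0 0
0 1 0 1
1 1 1 1
0 1 0 0
1 1 1 0

After press 4 at (0,0):
1 1 0 0
1 1 0 1
1 1 1 1
0 1 0 0
1 1 1 0

After press 5 at (2,2):
1 1 0 0
1 1 1 1
1 0 0 0
0 1 1 0
1 1 1 0

Answer: 1 1 0 0
1 1 1 1
1 0 0 0
0 1 1 0
1 1 1 0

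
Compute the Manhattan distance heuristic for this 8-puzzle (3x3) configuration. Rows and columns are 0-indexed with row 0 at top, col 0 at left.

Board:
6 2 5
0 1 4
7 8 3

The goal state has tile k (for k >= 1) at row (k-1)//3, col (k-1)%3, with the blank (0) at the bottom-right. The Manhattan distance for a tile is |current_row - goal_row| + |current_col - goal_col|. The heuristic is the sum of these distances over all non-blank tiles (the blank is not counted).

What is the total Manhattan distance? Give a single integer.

Tile 6: (0,0)->(1,2) = 3
Tile 2: (0,1)->(0,1) = 0
Tile 5: (0,2)->(1,1) = 2
Tile 1: (1,1)->(0,0) = 2
Tile 4: (1,2)->(1,0) = 2
Tile 7: (2,0)->(2,0) = 0
Tile 8: (2,1)->(2,1) = 0
Tile 3: (2,2)->(0,2) = 2
Sum: 3 + 0 + 2 + 2 + 2 + 0 + 0 + 2 = 11

Answer: 11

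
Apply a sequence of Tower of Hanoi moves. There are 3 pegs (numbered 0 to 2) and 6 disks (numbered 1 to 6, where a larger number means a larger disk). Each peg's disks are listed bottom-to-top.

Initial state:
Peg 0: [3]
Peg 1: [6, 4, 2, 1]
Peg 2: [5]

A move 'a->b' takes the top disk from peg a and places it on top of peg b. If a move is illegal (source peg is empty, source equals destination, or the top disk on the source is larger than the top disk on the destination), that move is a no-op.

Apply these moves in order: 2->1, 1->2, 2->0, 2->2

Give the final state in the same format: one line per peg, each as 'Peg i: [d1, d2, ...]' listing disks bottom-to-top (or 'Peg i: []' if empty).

Answer: Peg 0: [3, 1]
Peg 1: [6, 4, 2]
Peg 2: [5]

Derivation:
After move 1 (2->1):
Peg 0: [3]
Peg 1: [6, 4, 2, 1]
Peg 2: [5]

After move 2 (1->2):
Peg 0: [3]
Peg 1: [6, 4, 2]
Peg 2: [5, 1]

After move 3 (2->0):
Peg 0: [3, 1]
Peg 1: [6, 4, 2]
Peg 2: [5]

After move 4 (2->2):
Peg 0: [3, 1]
Peg 1: [6, 4, 2]
Peg 2: [5]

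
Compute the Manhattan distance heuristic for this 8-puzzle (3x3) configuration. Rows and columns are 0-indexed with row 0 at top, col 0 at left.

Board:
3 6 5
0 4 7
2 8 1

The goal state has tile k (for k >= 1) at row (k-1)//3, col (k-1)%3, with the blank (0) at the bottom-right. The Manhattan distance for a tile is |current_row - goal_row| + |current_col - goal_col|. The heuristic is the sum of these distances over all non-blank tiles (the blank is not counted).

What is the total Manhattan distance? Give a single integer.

Answer: 17

Derivation:
Tile 3: at (0,0), goal (0,2), distance |0-0|+|0-2| = 2
Tile 6: at (0,1), goal (1,2), distance |0-1|+|1-2| = 2
Tile 5: at (0,2), goal (1,1), distance |0-1|+|2-1| = 2
Tile 4: at (1,1), goal (1,0), distance |1-1|+|1-0| = 1
Tile 7: at (1,2), goal (2,0), distance |1-2|+|2-0| = 3
Tile 2: at (2,0), goal (0,1), distance |2-0|+|0-1| = 3
Tile 8: at (2,1), goal (2,1), distance |2-2|+|1-1| = 0
Tile 1: at (2,2), goal (0,0), distance |2-0|+|2-0| = 4
Sum: 2 + 2 + 2 + 1 + 3 + 3 + 0 + 4 = 17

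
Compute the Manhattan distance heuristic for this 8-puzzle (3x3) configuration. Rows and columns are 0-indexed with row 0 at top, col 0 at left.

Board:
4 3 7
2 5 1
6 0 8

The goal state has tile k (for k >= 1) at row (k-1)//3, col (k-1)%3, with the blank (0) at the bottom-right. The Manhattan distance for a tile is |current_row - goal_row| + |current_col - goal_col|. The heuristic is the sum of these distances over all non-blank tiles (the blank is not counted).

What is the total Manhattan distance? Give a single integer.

Tile 4: (0,0)->(1,0) = 1
Tile 3: (0,1)->(0,2) = 1
Tile 7: (0,2)->(2,0) = 4
Tile 2: (1,0)->(0,1) = 2
Tile 5: (1,1)->(1,1) = 0
Tile 1: (1,2)->(0,0) = 3
Tile 6: (2,0)->(1,2) = 3
Tile 8: (2,2)->(2,1) = 1
Sum: 1 + 1 + 4 + 2 + 0 + 3 + 3 + 1 = 15

Answer: 15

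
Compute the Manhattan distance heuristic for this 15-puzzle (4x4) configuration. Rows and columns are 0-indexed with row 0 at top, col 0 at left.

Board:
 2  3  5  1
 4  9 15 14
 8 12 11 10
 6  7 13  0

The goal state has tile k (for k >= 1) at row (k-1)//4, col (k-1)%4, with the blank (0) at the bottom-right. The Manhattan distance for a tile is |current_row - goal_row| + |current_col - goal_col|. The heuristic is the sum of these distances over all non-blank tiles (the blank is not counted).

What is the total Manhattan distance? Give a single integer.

Answer: 36

Derivation:
Tile 2: at (0,0), goal (0,1), distance |0-0|+|0-1| = 1
Tile 3: at (0,1), goal (0,2), distance |0-0|+|1-2| = 1
Tile 5: at (0,2), goal (1,0), distance |0-1|+|2-0| = 3
Tile 1: at (0,3), goal (0,0), distance |0-0|+|3-0| = 3
Tile 4: at (1,0), goal (0,3), distance |1-0|+|0-3| = 4
Tile 9: at (1,1), goal (2,0), distance |1-2|+|1-0| = 2
Tile 15: at (1,2), goal (3,2), distance |1-3|+|2-2| = 2
Tile 14: at (1,3), goal (3,1), distance |1-3|+|3-1| = 4
Tile 8: at (2,0), goal (1,3), distance |2-1|+|0-3| = 4
Tile 12: at (2,1), goal (2,3), distance |2-2|+|1-3| = 2
Tile 11: at (2,2), goal (2,2), distance |2-2|+|2-2| = 0
Tile 10: at (2,3), goal (2,1), distance |2-2|+|3-1| = 2
Tile 6: at (3,0), goal (1,1), distance |3-1|+|0-1| = 3
Tile 7: at (3,1), goal (1,2), distance |3-1|+|1-2| = 3
Tile 13: at (3,2), goal (3,0), distance |3-3|+|2-0| = 2
Sum: 1 + 1 + 3 + 3 + 4 + 2 + 2 + 4 + 4 + 2 + 0 + 2 + 3 + 3 + 2 = 36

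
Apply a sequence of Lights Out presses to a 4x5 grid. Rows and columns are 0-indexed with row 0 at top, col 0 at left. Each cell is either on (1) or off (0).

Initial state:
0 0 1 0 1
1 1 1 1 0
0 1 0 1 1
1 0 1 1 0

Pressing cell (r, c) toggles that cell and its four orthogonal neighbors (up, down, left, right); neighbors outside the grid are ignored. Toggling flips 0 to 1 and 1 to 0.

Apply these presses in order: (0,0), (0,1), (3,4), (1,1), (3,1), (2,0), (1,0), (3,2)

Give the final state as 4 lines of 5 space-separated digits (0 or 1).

Answer: 1 1 0 0 1
1 0 0 1 0
0 0 1 1 0
1 0 1 1 1

Derivation:
After press 1 at (0,0):
1 1 1 0 1
0 1 1 1 0
0 1 0 1 1
1 0 1 1 0

After press 2 at (0,1):
0 0 0 0 1
0 0 1 1 0
0 1 0 1 1
1 0 1 1 0

After press 3 at (3,4):
0 0 0 0 1
0 0 1 1 0
0 1 0 1 0
1 0 1 0 1

After press 4 at (1,1):
0 1 0 0 1
1 1 0 1 0
0 0 0 1 0
1 0 1 0 1

After press 5 at (3,1):
0 1 0 0 1
1 1 0 1 0
0 1 0 1 0
0 1 0 0 1

After press 6 at (2,0):
0 1 0 0 1
0 1 0 1 0
1 0 0 1 0
1 1 0 0 1

After press 7 at (1,0):
1 1 0 0 1
1 0 0 1 0
0 0 0 1 0
1 1 0 0 1

After press 8 at (3,2):
1 1 0 0 1
1 0 0 1 0
0 0 1 1 0
1 0 1 1 1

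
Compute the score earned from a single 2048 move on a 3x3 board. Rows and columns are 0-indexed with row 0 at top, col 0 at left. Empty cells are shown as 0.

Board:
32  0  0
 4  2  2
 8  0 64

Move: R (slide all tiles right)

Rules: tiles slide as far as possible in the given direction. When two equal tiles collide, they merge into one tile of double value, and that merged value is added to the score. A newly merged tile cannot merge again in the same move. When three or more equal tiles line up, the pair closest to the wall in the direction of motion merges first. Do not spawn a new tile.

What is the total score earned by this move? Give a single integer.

Answer: 4

Derivation:
Slide right:
row 0: [32, 0, 0] -> [0, 0, 32]  score +0 (running 0)
row 1: [4, 2, 2] -> [0, 4, 4]  score +4 (running 4)
row 2: [8, 0, 64] -> [0, 8, 64]  score +0 (running 4)
Board after move:
 0  0 32
 0  4  4
 0  8 64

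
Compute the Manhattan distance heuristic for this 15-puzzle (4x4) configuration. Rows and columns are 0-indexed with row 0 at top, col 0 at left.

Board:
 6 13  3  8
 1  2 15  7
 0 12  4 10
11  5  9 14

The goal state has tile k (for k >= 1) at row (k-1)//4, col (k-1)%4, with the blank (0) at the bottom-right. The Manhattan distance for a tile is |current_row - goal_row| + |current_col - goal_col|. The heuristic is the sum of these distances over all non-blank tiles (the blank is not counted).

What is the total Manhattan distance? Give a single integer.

Tile 6: at (0,0), goal (1,1), distance |0-1|+|0-1| = 2
Tile 13: at (0,1), goal (3,0), distance |0-3|+|1-0| = 4
Tile 3: at (0,2), goal (0,2), distance |0-0|+|2-2| = 0
Tile 8: at (0,3), goal (1,3), distance |0-1|+|3-3| = 1
Tile 1: at (1,0), goal (0,0), distance |1-0|+|0-0| = 1
Tile 2: at (1,1), goal (0,1), distance |1-0|+|1-1| = 1
Tile 15: at (1,2), goal (3,2), distance |1-3|+|2-2| = 2
Tile 7: at (1,3), goal (1,2), distance |1-1|+|3-2| = 1
Tile 12: at (2,1), goal (2,3), distance |2-2|+|1-3| = 2
Tile 4: at (2,2), goal (0,3), distance |2-0|+|2-3| = 3
Tile 10: at (2,3), goal (2,1), distance |2-2|+|3-1| = 2
Tile 11: at (3,0), goal (2,2), distance |3-2|+|0-2| = 3
Tile 5: at (3,1), goal (1,0), distance |3-1|+|1-0| = 3
Tile 9: at (3,2), goal (2,0), distance |3-2|+|2-0| = 3
Tile 14: at (3,3), goal (3,1), distance |3-3|+|3-1| = 2
Sum: 2 + 4 + 0 + 1 + 1 + 1 + 2 + 1 + 2 + 3 + 2 + 3 + 3 + 3 + 2 = 30

Answer: 30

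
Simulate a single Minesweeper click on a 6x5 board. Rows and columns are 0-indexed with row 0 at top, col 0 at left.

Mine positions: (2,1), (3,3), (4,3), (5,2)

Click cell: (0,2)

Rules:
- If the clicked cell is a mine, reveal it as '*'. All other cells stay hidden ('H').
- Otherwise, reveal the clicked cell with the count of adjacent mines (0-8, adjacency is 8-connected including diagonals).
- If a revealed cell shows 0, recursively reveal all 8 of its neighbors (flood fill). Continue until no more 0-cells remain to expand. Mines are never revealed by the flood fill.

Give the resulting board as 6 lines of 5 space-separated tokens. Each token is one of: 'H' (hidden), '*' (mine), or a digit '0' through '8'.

0 0 0 0 0
1 1 1 0 0
H H 2 1 1
H H H H H
H H H H H
H H H H H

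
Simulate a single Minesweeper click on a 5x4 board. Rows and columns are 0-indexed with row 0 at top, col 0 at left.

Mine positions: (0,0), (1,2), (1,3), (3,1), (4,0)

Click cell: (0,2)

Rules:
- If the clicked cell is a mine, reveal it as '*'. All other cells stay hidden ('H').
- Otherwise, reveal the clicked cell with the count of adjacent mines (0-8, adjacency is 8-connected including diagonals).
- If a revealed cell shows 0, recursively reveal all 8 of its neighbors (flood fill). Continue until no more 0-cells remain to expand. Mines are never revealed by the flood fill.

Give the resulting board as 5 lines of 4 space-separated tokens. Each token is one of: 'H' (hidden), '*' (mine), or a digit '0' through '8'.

H H 2 H
H H H H
H H H H
H H H H
H H H H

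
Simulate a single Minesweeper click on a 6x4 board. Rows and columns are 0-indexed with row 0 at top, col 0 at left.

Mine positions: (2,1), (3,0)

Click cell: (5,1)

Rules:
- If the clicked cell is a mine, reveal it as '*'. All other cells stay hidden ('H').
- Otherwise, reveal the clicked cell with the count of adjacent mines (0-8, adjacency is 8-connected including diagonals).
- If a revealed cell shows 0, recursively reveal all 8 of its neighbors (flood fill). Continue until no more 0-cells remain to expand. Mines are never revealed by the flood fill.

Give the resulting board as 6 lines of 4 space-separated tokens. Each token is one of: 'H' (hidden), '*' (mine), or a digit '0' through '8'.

0 0 0 0
1 1 1 0
H H 1 0
H 2 1 0
1 1 0 0
0 0 0 0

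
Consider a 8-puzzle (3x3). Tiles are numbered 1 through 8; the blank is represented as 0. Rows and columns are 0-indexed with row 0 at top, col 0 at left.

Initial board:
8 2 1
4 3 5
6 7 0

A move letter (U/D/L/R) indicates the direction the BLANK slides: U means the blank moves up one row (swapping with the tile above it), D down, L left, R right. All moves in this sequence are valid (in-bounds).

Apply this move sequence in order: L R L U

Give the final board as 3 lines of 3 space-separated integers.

After move 1 (L):
8 2 1
4 3 5
6 0 7

After move 2 (R):
8 2 1
4 3 5
6 7 0

After move 3 (L):
8 2 1
4 3 5
6 0 7

After move 4 (U):
8 2 1
4 0 5
6 3 7

Answer: 8 2 1
4 0 5
6 3 7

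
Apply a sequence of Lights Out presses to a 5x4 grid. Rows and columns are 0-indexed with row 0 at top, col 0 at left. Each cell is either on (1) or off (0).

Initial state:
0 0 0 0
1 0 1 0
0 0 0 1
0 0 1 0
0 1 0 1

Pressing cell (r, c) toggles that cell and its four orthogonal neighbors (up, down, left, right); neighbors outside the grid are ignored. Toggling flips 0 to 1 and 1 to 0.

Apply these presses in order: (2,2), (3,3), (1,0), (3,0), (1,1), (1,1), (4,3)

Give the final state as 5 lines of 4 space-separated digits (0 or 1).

After press 1 at (2,2):
0 0 0 0
1 0 0 0
0 1 1 0
0 0 0 0
0 1 0 1

After press 2 at (3,3):
0 0 0 0
1 0 0 0
0 1 1 1
0 0 1 1
0 1 0 0

After press 3 at (1,0):
1 0 0 0
0 1 0 0
1 1 1 1
0 0 1 1
0 1 0 0

After press 4 at (3,0):
1 0 0 0
0 1 0 0
0 1 1 1
1 1 1 1
1 1 0 0

After press 5 at (1,1):
1 1 0 0
1 0 1 0
0 0 1 1
1 1 1 1
1 1 0 0

After press 6 at (1,1):
1 0 0 0
0 1 0 0
0 1 1 1
1 1 1 1
1 1 0 0

After press 7 at (4,3):
1 0 0 0
0 1 0 0
0 1 1 1
1 1 1 0
1 1 1 1

Answer: 1 0 0 0
0 1 0 0
0 1 1 1
1 1 1 0
1 1 1 1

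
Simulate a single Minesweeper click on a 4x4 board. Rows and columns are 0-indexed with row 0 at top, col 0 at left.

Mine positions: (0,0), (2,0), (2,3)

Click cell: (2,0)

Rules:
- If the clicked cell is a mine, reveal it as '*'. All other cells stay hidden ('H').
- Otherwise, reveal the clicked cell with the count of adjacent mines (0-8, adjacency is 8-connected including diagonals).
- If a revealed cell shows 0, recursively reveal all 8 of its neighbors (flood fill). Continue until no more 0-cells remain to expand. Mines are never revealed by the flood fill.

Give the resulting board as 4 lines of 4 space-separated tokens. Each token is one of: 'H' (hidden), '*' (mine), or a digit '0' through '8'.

H H H H
H H H H
* H H H
H H H H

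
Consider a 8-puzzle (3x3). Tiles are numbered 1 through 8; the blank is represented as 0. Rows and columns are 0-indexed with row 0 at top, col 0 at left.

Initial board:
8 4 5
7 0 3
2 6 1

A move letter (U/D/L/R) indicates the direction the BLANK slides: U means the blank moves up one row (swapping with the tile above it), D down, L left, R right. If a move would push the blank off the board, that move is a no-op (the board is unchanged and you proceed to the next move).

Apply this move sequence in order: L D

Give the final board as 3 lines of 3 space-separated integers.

After move 1 (L):
8 4 5
0 7 3
2 6 1

After move 2 (D):
8 4 5
2 7 3
0 6 1

Answer: 8 4 5
2 7 3
0 6 1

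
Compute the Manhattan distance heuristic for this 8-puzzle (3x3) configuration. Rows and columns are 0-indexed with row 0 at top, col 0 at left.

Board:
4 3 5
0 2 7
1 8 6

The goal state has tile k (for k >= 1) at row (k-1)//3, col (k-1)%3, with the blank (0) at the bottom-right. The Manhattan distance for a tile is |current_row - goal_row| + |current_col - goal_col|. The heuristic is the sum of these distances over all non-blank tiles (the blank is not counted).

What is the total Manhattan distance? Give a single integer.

Answer: 11

Derivation:
Tile 4: at (0,0), goal (1,0), distance |0-1|+|0-0| = 1
Tile 3: at (0,1), goal (0,2), distance |0-0|+|1-2| = 1
Tile 5: at (0,2), goal (1,1), distance |0-1|+|2-1| = 2
Tile 2: at (1,1), goal (0,1), distance |1-0|+|1-1| = 1
Tile 7: at (1,2), goal (2,0), distance |1-2|+|2-0| = 3
Tile 1: at (2,0), goal (0,0), distance |2-0|+|0-0| = 2
Tile 8: at (2,1), goal (2,1), distance |2-2|+|1-1| = 0
Tile 6: at (2,2), goal (1,2), distance |2-1|+|2-2| = 1
Sum: 1 + 1 + 2 + 1 + 3 + 2 + 0 + 1 = 11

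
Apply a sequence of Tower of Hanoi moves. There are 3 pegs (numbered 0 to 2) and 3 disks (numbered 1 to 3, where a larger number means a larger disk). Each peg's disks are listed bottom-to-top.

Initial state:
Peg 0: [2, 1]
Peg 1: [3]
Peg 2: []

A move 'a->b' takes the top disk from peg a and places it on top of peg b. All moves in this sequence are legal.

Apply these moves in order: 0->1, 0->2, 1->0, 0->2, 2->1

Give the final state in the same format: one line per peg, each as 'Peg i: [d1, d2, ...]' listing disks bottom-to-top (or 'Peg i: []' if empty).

Answer: Peg 0: []
Peg 1: [3, 1]
Peg 2: [2]

Derivation:
After move 1 (0->1):
Peg 0: [2]
Peg 1: [3, 1]
Peg 2: []

After move 2 (0->2):
Peg 0: []
Peg 1: [3, 1]
Peg 2: [2]

After move 3 (1->0):
Peg 0: [1]
Peg 1: [3]
Peg 2: [2]

After move 4 (0->2):
Peg 0: []
Peg 1: [3]
Peg 2: [2, 1]

After move 5 (2->1):
Peg 0: []
Peg 1: [3, 1]
Peg 2: [2]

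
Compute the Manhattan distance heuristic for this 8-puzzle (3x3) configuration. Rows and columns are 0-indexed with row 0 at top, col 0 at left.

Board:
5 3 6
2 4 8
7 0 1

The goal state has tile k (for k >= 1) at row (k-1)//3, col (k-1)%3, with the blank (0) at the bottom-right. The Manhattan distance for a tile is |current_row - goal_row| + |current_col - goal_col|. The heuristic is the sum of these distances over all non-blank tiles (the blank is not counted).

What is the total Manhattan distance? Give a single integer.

Tile 5: (0,0)->(1,1) = 2
Tile 3: (0,1)->(0,2) = 1
Tile 6: (0,2)->(1,2) = 1
Tile 2: (1,0)->(0,1) = 2
Tile 4: (1,1)->(1,0) = 1
Tile 8: (1,2)->(2,1) = 2
Tile 7: (2,0)->(2,0) = 0
Tile 1: (2,2)->(0,0) = 4
Sum: 2 + 1 + 1 + 2 + 1 + 2 + 0 + 4 = 13

Answer: 13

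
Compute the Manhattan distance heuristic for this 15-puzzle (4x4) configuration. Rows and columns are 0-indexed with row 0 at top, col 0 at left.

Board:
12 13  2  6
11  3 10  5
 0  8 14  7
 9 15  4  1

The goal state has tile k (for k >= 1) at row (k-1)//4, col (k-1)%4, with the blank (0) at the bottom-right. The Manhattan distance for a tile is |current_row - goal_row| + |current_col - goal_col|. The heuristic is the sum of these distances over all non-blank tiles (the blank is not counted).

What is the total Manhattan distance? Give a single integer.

Tile 12: (0,0)->(2,3) = 5
Tile 13: (0,1)->(3,0) = 4
Tile 2: (0,2)->(0,1) = 1
Tile 6: (0,3)->(1,1) = 3
Tile 11: (1,0)->(2,2) = 3
Tile 3: (1,1)->(0,2) = 2
Tile 10: (1,2)->(2,1) = 2
Tile 5: (1,3)->(1,0) = 3
Tile 8: (2,1)->(1,3) = 3
Tile 14: (2,2)->(3,1) = 2
Tile 7: (2,3)->(1,2) = 2
Tile 9: (3,0)->(2,0) = 1
Tile 15: (3,1)->(3,2) = 1
Tile 4: (3,2)->(0,3) = 4
Tile 1: (3,3)->(0,0) = 6
Sum: 5 + 4 + 1 + 3 + 3 + 2 + 2 + 3 + 3 + 2 + 2 + 1 + 1 + 4 + 6 = 42

Answer: 42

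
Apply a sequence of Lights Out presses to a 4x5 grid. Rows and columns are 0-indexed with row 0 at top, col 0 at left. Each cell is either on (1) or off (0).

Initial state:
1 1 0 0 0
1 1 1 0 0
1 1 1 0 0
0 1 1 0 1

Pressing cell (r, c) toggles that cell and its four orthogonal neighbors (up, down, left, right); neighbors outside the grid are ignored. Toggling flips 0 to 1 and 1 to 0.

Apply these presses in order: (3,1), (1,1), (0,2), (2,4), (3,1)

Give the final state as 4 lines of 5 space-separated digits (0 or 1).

After press 1 at (3,1):
1 1 0 0 0
1 1 1 0 0
1 0 1 0 0
1 0 0 0 1

After press 2 at (1,1):
1 0 0 0 0
0 0 0 0 0
1 1 1 0 0
1 0 0 0 1

After press 3 at (0,2):
1 1 1 1 0
0 0 1 0 0
1 1 1 0 0
1 0 0 0 1

After press 4 at (2,4):
1 1 1 1 0
0 0 1 0 1
1 1 1 1 1
1 0 0 0 0

After press 5 at (3,1):
1 1 1 1 0
0 0 1 0 1
1 0 1 1 1
0 1 1 0 0

Answer: 1 1 1 1 0
0 0 1 0 1
1 0 1 1 1
0 1 1 0 0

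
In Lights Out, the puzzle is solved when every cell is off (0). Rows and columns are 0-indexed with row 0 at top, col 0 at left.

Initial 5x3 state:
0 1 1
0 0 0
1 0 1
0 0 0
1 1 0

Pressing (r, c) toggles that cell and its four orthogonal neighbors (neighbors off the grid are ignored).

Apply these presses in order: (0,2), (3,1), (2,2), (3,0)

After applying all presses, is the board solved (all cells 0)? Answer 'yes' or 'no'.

After press 1 at (0,2):
0 0 0
0 0 1
1 0 1
0 0 0
1 1 0

After press 2 at (3,1):
0 0 0
0 0 1
1 1 1
1 1 1
1 0 0

After press 3 at (2,2):
0 0 0
0 0 0
1 0 0
1 1 0
1 0 0

After press 4 at (3,0):
0 0 0
0 0 0
0 0 0
0 0 0
0 0 0

Lights still on: 0

Answer: yes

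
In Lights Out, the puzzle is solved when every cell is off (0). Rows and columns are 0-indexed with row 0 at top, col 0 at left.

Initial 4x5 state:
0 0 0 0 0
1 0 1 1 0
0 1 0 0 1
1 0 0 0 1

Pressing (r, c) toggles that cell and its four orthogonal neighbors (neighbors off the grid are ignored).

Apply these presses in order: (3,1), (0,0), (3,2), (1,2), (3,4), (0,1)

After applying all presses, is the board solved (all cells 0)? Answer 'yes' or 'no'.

After press 1 at (3,1):
0 0 0 0 0
1 0 1 1 0
0 0 0 0 1
0 1 1 0 1

After press 2 at (0,0):
1 1 0 0 0
0 0 1 1 0
0 0 0 0 1
0 1 1 0 1

After press 3 at (3,2):
1 1 0 0 0
0 0 1 1 0
0 0 1 0 1
0 0 0 1 1

After press 4 at (1,2):
1 1 1 0 0
0 1 0 0 0
0 0 0 0 1
0 0 0 1 1

After press 5 at (3,4):
1 1 1 0 0
0 1 0 0 0
0 0 0 0 0
0 0 0 0 0

After press 6 at (0,1):
0 0 0 0 0
0 0 0 0 0
0 0 0 0 0
0 0 0 0 0

Lights still on: 0

Answer: yes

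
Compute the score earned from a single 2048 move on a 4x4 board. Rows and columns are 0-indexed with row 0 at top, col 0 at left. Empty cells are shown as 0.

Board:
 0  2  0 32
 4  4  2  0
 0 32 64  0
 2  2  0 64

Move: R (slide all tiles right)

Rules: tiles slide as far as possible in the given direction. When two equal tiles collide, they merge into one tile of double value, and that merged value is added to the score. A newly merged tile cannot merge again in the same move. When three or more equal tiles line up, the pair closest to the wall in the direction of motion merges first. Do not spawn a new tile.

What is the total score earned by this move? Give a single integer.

Slide right:
row 0: [0, 2, 0, 32] -> [0, 0, 2, 32]  score +0 (running 0)
row 1: [4, 4, 2, 0] -> [0, 0, 8, 2]  score +8 (running 8)
row 2: [0, 32, 64, 0] -> [0, 0, 32, 64]  score +0 (running 8)
row 3: [2, 2, 0, 64] -> [0, 0, 4, 64]  score +4 (running 12)
Board after move:
 0  0  2 32
 0  0  8  2
 0  0 32 64
 0  0  4 64

Answer: 12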